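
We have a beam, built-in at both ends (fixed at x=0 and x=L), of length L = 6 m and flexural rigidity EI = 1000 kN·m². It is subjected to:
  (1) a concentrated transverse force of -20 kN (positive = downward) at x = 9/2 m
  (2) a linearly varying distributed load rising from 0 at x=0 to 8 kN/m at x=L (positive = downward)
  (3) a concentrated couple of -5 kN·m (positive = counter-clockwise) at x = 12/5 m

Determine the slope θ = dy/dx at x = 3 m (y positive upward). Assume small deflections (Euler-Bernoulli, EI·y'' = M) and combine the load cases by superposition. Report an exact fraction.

θ(3) = 21/16000 rad

Load 1 — point force P=-20 kN at a=9/2 m (b=L-a=3/2):
  θ_1 = -Pb²x(2aL-(3a+b)x)/(2L³EI)  [x≤a] = -(-20)·(3/2)²·3·(2·(9/2)·6-(3·(9/2)+(3/2))·3)/(2·6³·1000) = 9/3200 rad
Load 2 — triangular load w₀=8 kN/m (0→w₀ over full span):
  θ_2 = -w₀(2x(L-x)(L-2x)(x+2L)+x²(L-x)²)/(120LEI) = -8·(2·3·(6-3)·(6-2·3)·(3+2·6)+3²·(6-3)²)/(120·6·1000) = -9/10000 rad
Load 3 — applied couple M₀=-5 kN·m at a=12/5 m (b=L-a=18/5):
  θ_3 = (R_Ax²/2 - M_Ax - M₀(x-a))/EI  [x>a] with R_A=-6/5, M_A=-3/5 = ((-6/5)·3²/2 - (-3/5)·3 - (-5)·(3-(12/5)))/1000 = -3/5000 rad
Superposition: θ = Σ θ_i = 21/16000 rad ≈ 0.001313 rad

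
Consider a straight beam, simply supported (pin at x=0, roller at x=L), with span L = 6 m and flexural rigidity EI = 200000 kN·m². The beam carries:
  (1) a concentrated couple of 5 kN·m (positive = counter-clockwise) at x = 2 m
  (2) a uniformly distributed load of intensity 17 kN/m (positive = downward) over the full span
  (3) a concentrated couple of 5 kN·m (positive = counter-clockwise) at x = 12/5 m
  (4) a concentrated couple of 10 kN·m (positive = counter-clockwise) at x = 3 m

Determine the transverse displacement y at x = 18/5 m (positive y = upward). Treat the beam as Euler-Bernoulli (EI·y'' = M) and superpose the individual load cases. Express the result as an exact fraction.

Load 1 — applied couple M₀=5 kN·m at a=2 m (b=L-a=4):
  y_1 = (M₀x³/(6L)-M₀(x-a)²/2+C₁x)/EI  [x>a] with C₁=M₀(3b²-L²)/(6L)=5/3 = (5·(18/5)³/(6·6)-5·((18/5)-2)²/2+(5/3)·(18/5))/200000 = 19/625000 m
Load 2 — uniform load w=17 kN/m over full span:
  y_2 = -wx(L³-2Lx²+x³)/(24EI) = -17·(18/5)·(6³-2·6·(18/5)²+(18/5)³)/(24·200000) = -42687/31250000 m
Load 3 — applied couple M₀=5 kN·m at a=12/5 m (b=L-a=18/5):
  y_3 = (M₀x³/(6L)-M₀(x-a)²/2+C₁x)/EI  [x>a] with C₁=M₀(3b²-L²)/(6L)=2/5 = (5·(18/5)³/(6·6)-5·((18/5)-(12/5))²/2+(2/5)·(18/5))/200000 = 27/1250000 m
Load 4 — applied couple M₀=10 kN·m at a=3 m (b=L-a=3):
  y_4 = (M₀x³/(6L)-M₀(x-a)²/2+C₁x)/EI  [x>a] with C₁=M₀(3b²-L²)/(6L)=-5/2 = (10·(18/5)³/(6·6)-10·((18/5)-3)²/2+(-5/2)·(18/5))/200000 = 27/2500000 m
Superposition: y = Σ y_i = -81449/62500000 m ≈ -0.001303 m

y(18/5) = -81449/62500000 m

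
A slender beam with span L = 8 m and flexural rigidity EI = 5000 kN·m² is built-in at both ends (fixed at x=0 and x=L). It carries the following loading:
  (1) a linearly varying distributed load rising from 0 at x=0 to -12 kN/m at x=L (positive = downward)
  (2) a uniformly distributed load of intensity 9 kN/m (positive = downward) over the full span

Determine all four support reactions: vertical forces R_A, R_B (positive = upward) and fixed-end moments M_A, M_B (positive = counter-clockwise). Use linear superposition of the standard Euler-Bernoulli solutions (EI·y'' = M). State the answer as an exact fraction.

Load 1 — triangular load w₀=-12 kN/m (0→w₀ over full span):
  R_A = 3w₀L/20 = 3·(-12)·8/20 = -72/5 kN
  M_A = w₀L²/30 = (-12)·8²/30 = -128/5 kN·m
  R_B = 7w₀L/20 = 7·(-12)·8/20 = -168/5 kN
  M_B = -w₀L²/20 = -(-12)·8²/20 = 192/5 kN·m
Load 2 — uniform load w=9 kN/m over full span:
  R_A = wL/2 = 9·8/2 = 36 kN
  M_A = wL²/12 = 9·8²/12 = 48 kN·m
  R_B = wL/2 = 9·8/2 = 36 kN
  M_B = -wL²/12 = -9·8²/12 = -48 kN·m
Superposition: R_A = 108/5 kN, M_A = 112/5 kN·m, R_B = 12/5 kN, M_B = -48/5 kN·m

R_A = 108/5 kN, M_A = 112/5 kN·m, R_B = 12/5 kN, M_B = -48/5 kN·m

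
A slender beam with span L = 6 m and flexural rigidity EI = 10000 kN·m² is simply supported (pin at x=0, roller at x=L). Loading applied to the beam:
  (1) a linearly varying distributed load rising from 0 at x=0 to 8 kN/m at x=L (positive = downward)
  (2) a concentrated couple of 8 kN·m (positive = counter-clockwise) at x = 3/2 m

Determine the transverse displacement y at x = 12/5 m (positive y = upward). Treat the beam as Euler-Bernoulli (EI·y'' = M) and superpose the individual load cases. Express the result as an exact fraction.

Load 1 — triangular load w₀=8 kN/m (0→w₀ over full span):
  y_1 = -w₀x(7L⁴-10L²x²+3x⁴)/(360LEI) = -8·(12/5)·(7·6⁴-10·6²·(12/5)²+3·(12/5)⁴)/(360·6·10000) = -61614/9765625 m
Load 2 — applied couple M₀=8 kN·m at a=3/2 m (b=L-a=9/2):
  y_2 = (M₀x³/(6L)-M₀(x-a)²/2+C₁x)/EI  [x>a] with C₁=M₀(3b²-L²)/(6L)=11/2 = (8·(12/5)³/(6·6)-8·((12/5)-(3/2))²/2+(11/2)·(12/5))/10000 = 1629/1250000 m
Superposition: y = Σ y_i = -782199/156250000 m ≈ -0.005006 m

y(12/5) = -782199/156250000 m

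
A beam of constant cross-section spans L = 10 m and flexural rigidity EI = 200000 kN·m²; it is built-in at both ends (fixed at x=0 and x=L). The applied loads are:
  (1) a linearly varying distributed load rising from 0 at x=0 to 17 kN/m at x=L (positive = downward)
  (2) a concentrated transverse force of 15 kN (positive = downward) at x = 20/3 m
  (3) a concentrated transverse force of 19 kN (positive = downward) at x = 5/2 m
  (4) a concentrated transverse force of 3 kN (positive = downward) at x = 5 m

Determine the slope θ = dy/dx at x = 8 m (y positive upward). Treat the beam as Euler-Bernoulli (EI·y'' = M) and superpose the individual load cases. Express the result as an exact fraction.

Load 1 — triangular load w₀=17 kN/m (0→w₀ over full span):
  θ_1 = -w₀(2x(L-x)(L-2x)(x+2L)+x²(L-x)²)/(120LEI) = -17·(2·8·(10-8)·(10-2·8)·(8+2·10)+8²·(10-8)²)/(120·10·200000) = 17/46875 rad
Load 2 — point force P=15 kN at a=20/3 m (b=L-a=10/3):
  θ_2 = Pa²(L-x)(2bL-(3b+a)(L-x))/(2L³EI)  [x>a] = 15·(20/3)²·(10-8)·(2·(10/3)·10-(3·(10/3)+(20/3))·(10-8))/(2·10³·200000) = 1/9000 rad
Load 3 — point force P=19 kN at a=5/2 m (b=L-a=15/2):
  θ_3 = Pa²(L-x)(2bL-(3b+a)(L-x))/(2L³EI)  [x>a] = 19·(5/2)²·(10-8)·(2·(15/2)·10-(3·(15/2)+(5/2))·(10-8))/(2·10³·200000) = 19/320000 rad
Load 4 — point force P=3 kN at a=5 m (b=L-a=5):
  θ_4 = Pa²(L-x)(2bL-(3b+a)(L-x))/(2L³EI)  [x>a] = 3·5²·(10-8)·(2·5·10-(3·5+5)·(10-8))/(2·10³·200000) = 9/400000 rad
Superposition: θ = Σ θ_i = 40007/72000000 rad ≈ 0.000556 rad

θ(8) = 40007/72000000 rad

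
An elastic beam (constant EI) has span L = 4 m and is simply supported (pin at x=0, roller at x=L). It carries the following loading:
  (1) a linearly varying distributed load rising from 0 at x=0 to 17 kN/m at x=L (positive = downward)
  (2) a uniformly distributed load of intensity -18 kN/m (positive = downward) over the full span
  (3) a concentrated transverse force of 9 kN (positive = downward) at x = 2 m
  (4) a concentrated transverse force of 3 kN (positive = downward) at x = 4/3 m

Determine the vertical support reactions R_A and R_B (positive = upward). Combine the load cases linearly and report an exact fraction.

R_A = -109/6 kN, R_B = -47/6 kN

Load 1 — triangular load w₀=17 kN/m (0→w₀ over full span):
  R_A = w₀L/6 = 17·4/6 = 34/3 kN
  R_B = w₀L/3 = 17·4/3 = 68/3 kN
Load 2 — uniform load w=-18 kN/m over full span:
  R_A = wL/2 = (-18)·4/2 = -36 kN
  R_B = wL/2 = (-18)·4/2 = -36 kN
Load 3 — point force P=9 kN at a=2 m (b=L-a=2):
  R_A = Pb/L = 9·2/4 = 9/2 kN
  R_B = Pa/L = 9·2/4 = 9/2 kN
Load 4 — point force P=3 kN at a=4/3 m (b=L-a=8/3):
  R_A = Pb/L = 3·(8/3)/4 = 2 kN
  R_B = Pa/L = 3·(4/3)/4 = 1 kN
Superposition: R_A = -109/6 kN, R_B = -47/6 kN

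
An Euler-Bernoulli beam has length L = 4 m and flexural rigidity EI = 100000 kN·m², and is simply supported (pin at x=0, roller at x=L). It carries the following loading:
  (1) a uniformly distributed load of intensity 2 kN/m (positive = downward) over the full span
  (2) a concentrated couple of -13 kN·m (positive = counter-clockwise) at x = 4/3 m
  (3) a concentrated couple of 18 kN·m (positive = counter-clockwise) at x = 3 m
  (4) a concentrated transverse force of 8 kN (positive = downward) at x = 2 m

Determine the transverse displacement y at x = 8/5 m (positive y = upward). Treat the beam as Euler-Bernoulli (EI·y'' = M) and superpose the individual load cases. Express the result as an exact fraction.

Load 1 — uniform load w=2 kN/m over full span:
  y_1 = -wx(L³-2Lx²+x³)/(24EI) = -2·(8/5)·(4³-2·4·(8/5)²+(8/5)³)/(24·100000) = -124/1953125 m
Load 2 — applied couple M₀=-13 kN·m at a=4/3 m (b=L-a=8/3):
  y_2 = (M₀x³/(6L)-M₀(x-a)²/2+C₁x)/EI  [x>a] with C₁=M₀(3b²-L²)/(6L)=-26/9 = ((-13)·(8/5)³/(6·4)-(-13)·((8/5)-(4/3))²/2+(-26/9)·(8/5))/100000 = -299/4687500 m
Load 3 — applied couple M₀=18 kN·m at a=3 m (b=L-a=1):
  y_3 = (M₀x³/(6L)+C₁x)/EI  [x≤a] with C₁=M₀(3b²-L²)/(6L)=-39/4 = (18·(8/5)³/(6·4)+(-39/4)·(8/5))/100000 = -783/6250000 m
Load 4 — point force P=8 kN at a=2 m (b=L-a=2):
  y_4 = -Pbx(L²-b²-x²)/(6LEI)  [x≤a] = -8·2·(8/5)·(4²-2²-(8/5)²)/(6·4·100000) = -118/1171875 m
Superposition: y = Σ y_i = -11039/31250000 m ≈ -0.000353 m

y(8/5) = -11039/31250000 m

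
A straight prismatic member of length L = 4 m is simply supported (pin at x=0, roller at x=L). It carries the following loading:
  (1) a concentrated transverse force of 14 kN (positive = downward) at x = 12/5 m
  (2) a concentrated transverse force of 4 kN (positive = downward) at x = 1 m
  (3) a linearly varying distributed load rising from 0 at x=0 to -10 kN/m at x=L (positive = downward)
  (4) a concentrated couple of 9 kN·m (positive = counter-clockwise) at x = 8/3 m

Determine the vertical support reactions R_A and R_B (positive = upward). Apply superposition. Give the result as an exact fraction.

Load 1 — point force P=14 kN at a=12/5 m (b=L-a=8/5):
  R_A = Pb/L = 14·(8/5)/4 = 28/5 kN
  R_B = Pa/L = 14·(12/5)/4 = 42/5 kN
Load 2 — point force P=4 kN at a=1 m (b=L-a=3):
  R_A = Pb/L = 4·3/4 = 3 kN
  R_B = Pa/L = 4·1/4 = 1 kN
Load 3 — triangular load w₀=-10 kN/m (0→w₀ over full span):
  R_A = w₀L/6 = (-10)·4/6 = -20/3 kN
  R_B = w₀L/3 = (-10)·4/3 = -40/3 kN
Load 4 — applied couple M₀=9 kN·m at a=8/3 m (b=L-a=4/3):
  R_A = M₀/L = 9/4 kN
  R_B = -M₀/L = -9/4 kN
Superposition: R_A = 251/60 kN, R_B = -371/60 kN

R_A = 251/60 kN, R_B = -371/60 kN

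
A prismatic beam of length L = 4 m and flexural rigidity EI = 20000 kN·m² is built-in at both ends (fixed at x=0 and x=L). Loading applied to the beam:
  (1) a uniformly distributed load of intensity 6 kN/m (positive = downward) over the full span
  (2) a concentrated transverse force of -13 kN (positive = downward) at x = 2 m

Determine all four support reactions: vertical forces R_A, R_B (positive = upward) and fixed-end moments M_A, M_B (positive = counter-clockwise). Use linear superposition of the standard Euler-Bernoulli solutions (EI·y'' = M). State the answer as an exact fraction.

Load 1 — uniform load w=6 kN/m over full span:
  R_A = wL/2 = 6·4/2 = 12 kN
  M_A = wL²/12 = 6·4²/12 = 8 kN·m
  R_B = wL/2 = 6·4/2 = 12 kN
  M_B = -wL²/12 = -6·4²/12 = -8 kN·m
Load 2 — point force P=-13 kN at a=2 m (b=L-a=2):
  R_A = Pb²(3a+b)/L³ = (-13)·2²·(3·2+2)/4³ = -13/2 kN
  M_A = Pab²/L² = (-13)·2·2²/4² = -13/2 kN·m
  R_B = Pa²(a+3b)/L³ = (-13)·2²·(2+3·2)/4³ = -13/2 kN
  M_B = -Pa²b/L² = -(-13)·2²·2/4² = 13/2 kN·m
Superposition: R_A = 11/2 kN, M_A = 3/2 kN·m, R_B = 11/2 kN, M_B = -3/2 kN·m

R_A = 11/2 kN, M_A = 3/2 kN·m, R_B = 11/2 kN, M_B = -3/2 kN·m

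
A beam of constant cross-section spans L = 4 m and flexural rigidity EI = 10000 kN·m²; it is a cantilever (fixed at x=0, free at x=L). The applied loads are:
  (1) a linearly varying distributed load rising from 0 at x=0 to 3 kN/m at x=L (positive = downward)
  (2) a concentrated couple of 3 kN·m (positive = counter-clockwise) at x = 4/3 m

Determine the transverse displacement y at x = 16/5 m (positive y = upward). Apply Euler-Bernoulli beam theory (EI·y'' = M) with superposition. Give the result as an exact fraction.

Load 1 — triangular load w₀=3 kN/m (0→w₀ over full span):
  y_1 = (w₀Lx³/12-w₀L²x²/6-w₀x⁵/(120L))/EI = (3·4·(16/5)³/12-3·4²·(16/5)²/6-3·(16/5)⁵/(120·4))/10000 = -50048/9765625 m
Load 2 — applied couple M₀=3 kN·m at a=4/3 m (b=L-a=8/3):
  y_2 = M₀a(2x-a)/(2EI)  [x>a] = 3·(4/3)·(2·(16/5)-(4/3))/(2·10000) = 19/18750 m
Superposition: y = Σ y_i = -240913/58593750 m ≈ -0.004112 m

y(16/5) = -240913/58593750 m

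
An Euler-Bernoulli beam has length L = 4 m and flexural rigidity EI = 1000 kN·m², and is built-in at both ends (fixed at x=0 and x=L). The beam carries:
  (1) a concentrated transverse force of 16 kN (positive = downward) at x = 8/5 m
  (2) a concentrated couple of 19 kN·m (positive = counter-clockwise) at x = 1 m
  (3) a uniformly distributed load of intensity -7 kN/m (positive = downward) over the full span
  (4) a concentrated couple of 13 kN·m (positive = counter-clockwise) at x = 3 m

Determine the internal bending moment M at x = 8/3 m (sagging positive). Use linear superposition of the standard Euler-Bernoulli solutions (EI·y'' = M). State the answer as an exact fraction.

M(8/3) = 6197/2250 kN·m

Load 1 — point force P=16 kN at a=8/5 m (b=L-a=12/5):
  M_1 = Pa²(a+3b)(L-x)/L³ - Pa²b/L²  [x>a] = 16·(8/5)²·((8/5)+3·(12/5))·(4-(8/3))/4³ - 16·(8/5)²·(12/5)/4² = 512/375 kN·m
Load 2 — applied couple M₀=19 kN·m at a=1 m (b=L-a=3):
  M_2 = R_Ax - M_A - M₀  [x>a] with R_A=171/32, M_A=-57/16 = (171/32)·(8/3) - (-57/16) - 19 = -19/16 kN·m
Load 3 — uniform load w=-7 kN/m over full span:
  M_3 = wLx/2 - wL²/12 - wx²/2 = (-7)·4·(8/3)/2 - (-7)·4²/12 - (-7)·(8/3)²/2 = -28/9 kN·m
Load 4 — applied couple M₀=13 kN·m at a=3 m (b=L-a=1):
  M_4 = R_Ax - M_A  [x≤a] with R_A=117/32, M_A=65/16 = (117/32)·(8/3) - (65/16) = 91/16 kN·m
Superposition: M = Σ M_i = 6197/2250 kN·m ≈ 2.754222 kN·m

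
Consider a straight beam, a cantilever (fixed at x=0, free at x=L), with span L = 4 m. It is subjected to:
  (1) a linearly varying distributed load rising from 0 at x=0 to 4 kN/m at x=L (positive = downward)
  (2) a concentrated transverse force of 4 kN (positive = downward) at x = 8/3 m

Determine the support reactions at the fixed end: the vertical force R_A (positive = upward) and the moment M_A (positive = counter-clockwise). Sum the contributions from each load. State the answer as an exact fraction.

Load 1 — triangular load w₀=4 kN/m (0→w₀ over full span):
  R_A = w₀L/2 = 4·4/2 = 8 kN
  M_A = w₀L²/3 = 4·4²/3 = 64/3 kN·m
Load 2 — point force P=4 kN at a=8/3 m (b=L-a=4/3):
  R_A = P = 4 kN
  M_A = Pa = 4·(8/3) = 32/3 kN·m
Superposition: R_A = 12 kN, M_A = 32 kN·m

R_A = 12 kN, M_A = 32 kN·m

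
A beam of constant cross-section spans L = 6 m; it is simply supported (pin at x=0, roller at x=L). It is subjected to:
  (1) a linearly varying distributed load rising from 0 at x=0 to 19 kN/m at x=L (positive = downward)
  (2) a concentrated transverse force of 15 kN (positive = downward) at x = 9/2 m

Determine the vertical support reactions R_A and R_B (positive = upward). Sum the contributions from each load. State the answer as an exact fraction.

R_A = 91/4 kN, R_B = 197/4 kN

Load 1 — triangular load w₀=19 kN/m (0→w₀ over full span):
  R_A = w₀L/6 = 19·6/6 = 19 kN
  R_B = w₀L/3 = 19·6/3 = 38 kN
Load 2 — point force P=15 kN at a=9/2 m (b=L-a=3/2):
  R_A = Pb/L = 15·(3/2)/6 = 15/4 kN
  R_B = Pa/L = 15·(9/2)/6 = 45/4 kN
Superposition: R_A = 91/4 kN, R_B = 197/4 kN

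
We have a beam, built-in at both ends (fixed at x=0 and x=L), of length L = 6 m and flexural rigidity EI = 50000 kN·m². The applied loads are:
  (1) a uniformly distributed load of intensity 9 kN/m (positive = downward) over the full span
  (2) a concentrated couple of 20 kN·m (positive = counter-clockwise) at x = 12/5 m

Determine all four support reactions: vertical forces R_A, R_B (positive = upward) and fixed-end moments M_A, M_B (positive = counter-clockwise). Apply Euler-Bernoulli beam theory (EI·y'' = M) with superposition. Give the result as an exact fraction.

Load 1 — uniform load w=9 kN/m over full span:
  R_A = wL/2 = 9·6/2 = 27 kN
  M_A = wL²/12 = 9·6²/12 = 27 kN·m
  R_B = wL/2 = 9·6/2 = 27 kN
  M_B = -wL²/12 = -9·6²/12 = -27 kN·m
Load 2 — applied couple M₀=20 kN·m at a=12/5 m (b=L-a=18/5):
  R_A = 6M₀ab/L³ = 6·20·(12/5)·(18/5)/6³ = 24/5 kN
  M_A = M₀b(2a-b)/L² = 20·(18/5)·(2·(12/5)-(18/5))/6² = 12/5 kN·m
  R_B = -6M₀ab/L³ = -6·20·(12/5)·(18/5)/6³ = -24/5 kN
  M_B = M₀a(2b-a)/L² = 20·(12/5)·(2·(18/5)-(12/5))/6² = 32/5 kN·m
Superposition: R_A = 159/5 kN, M_A = 147/5 kN·m, R_B = 111/5 kN, M_B = -103/5 kN·m

R_A = 159/5 kN, M_A = 147/5 kN·m, R_B = 111/5 kN, M_B = -103/5 kN·m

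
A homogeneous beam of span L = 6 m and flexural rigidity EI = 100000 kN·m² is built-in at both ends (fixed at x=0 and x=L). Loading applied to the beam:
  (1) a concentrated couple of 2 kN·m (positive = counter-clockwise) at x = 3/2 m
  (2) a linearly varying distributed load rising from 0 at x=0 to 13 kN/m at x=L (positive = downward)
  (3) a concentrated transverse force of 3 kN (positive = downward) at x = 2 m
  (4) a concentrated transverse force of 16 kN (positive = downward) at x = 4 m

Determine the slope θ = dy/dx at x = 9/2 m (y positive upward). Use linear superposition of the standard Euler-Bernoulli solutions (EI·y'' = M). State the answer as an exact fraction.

θ(9/2) = 25411/128000000 rad

Load 1 — applied couple M₀=2 kN·m at a=3/2 m (b=L-a=9/2):
  θ_1 = (R_Ax²/2 - M_Ax - M₀(x-a))/EI  [x>a] with R_A=3/8, M_A=-3/8 = ((3/8)·(9/2)²/2 - (-3/8)·(9/2) - 2·((9/2)-(3/2)))/100000 = -33/6400000 rad
Load 2 — triangular load w₀=13 kN/m (0→w₀ over full span):
  θ_2 = -w₀(2x(L-x)(L-2x)(x+2L)+x²(L-x)²)/(120LEI) = -13·(2·(9/2)·(6-(9/2))·(6-2·(9/2))·((9/2)+2·6)+(9/2)²·(6-(9/2))²)/(120·6·100000) = 14391/128000000 rad
Load 3 — point force P=3 kN at a=2 m (b=L-a=4):
  θ_3 = Pa²(L-x)(2bL-(3b+a)(L-x))/(2L³EI)  [x>a] = 3·2²·(6-(9/2))·(2·4·6-(3·4+2)·(6-(9/2)))/(2·6³·100000) = 9/800000 rad
Load 4 — point force P=16 kN at a=4 m (b=L-a=2):
  θ_4 = Pa²(L-x)(2bL-(3b+a)(L-x))/(2L³EI)  [x>a] = 16·4²·(6-(9/2))·(2·2·6-(3·2+4)·(6-(9/2)))/(2·6³·100000) = 1/12500 rad
Superposition: θ = Σ θ_i = 25411/128000000 rad ≈ 0.000199 rad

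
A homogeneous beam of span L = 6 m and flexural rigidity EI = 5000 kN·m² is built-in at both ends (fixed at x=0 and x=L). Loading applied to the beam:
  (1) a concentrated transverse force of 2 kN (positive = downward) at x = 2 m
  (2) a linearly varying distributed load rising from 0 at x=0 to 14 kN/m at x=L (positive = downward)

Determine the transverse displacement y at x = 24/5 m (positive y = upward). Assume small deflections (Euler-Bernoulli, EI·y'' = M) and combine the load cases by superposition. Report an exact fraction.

y(24/5) = -66379/29296875 m

Load 1 — point force P=2 kN at a=2 m (b=L-a=4):
  y_1 = -Pa²(L-x)²(3bL-(3b+a)(L-x))/(6L³EI)  [x>a] = -2·2²·(6-(24/5))²·(3·4·6-(3·4+2)·(6-(24/5)))/(6·6³·5000) = -23/234375 m
Load 2 — triangular load w₀=14 kN/m (0→w₀ over full span):
  y_2 = -w₀x²(L-x)²(x+2L)/(120LEI) = -14·(24/5)²·(6-(24/5))²·((24/5)+2·6)/(120·6·5000) = -21168/9765625 m
Superposition: y = Σ y_i = -66379/29296875 m ≈ -0.002266 m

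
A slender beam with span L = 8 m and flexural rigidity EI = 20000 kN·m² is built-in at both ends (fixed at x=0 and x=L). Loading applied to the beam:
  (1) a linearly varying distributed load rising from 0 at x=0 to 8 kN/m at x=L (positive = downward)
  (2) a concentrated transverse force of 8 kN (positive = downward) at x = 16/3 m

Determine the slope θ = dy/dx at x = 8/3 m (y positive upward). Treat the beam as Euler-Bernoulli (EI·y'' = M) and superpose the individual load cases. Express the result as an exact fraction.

Load 1 — triangular load w₀=8 kN/m (0→w₀ over full span):
  θ_1 = -w₀(2x(L-x)(L-2x)(x+2L)+x²(L-x)²)/(120LEI) = -8·(2·(8/3)·(8-(8/3))·(8-2·(8/3))·((8/3)+2·8)+(8/3)²·(8-(8/3))²)/(120·8·20000) = -512/759375 rad
Load 2 — point force P=8 kN at a=16/3 m (b=L-a=8/3):
  θ_2 = -Pb²x(2aL-(3a+b)x)/(2L³EI)  [x≤a] = -8·(8/3)²·(8/3)·(2·(16/3)·8-(3·(16/3)+(8/3))·(8/3))/(2·8³·20000) = -8/30375 rad
Superposition: θ = Σ θ_i = -712/759375 rad ≈ -0.000938 rad

θ(8/3) = -712/759375 rad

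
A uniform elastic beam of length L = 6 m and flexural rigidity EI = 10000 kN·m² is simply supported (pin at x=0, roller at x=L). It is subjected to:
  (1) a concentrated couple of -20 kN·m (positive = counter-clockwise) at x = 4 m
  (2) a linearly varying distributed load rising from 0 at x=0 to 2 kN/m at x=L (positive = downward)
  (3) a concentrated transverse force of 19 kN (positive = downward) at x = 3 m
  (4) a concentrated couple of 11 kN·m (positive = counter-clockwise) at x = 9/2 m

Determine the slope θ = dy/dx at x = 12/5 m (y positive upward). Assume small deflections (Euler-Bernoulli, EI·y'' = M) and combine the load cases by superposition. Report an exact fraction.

θ(12/5) = -552449/300000000 rad

Load 1 — applied couple M₀=-20 kN·m at a=4 m (b=L-a=2):
  θ_1 = (M₀x²/(2L)+C₁)/EI  [x≤a] with C₁=M₀(3b²-L²)/(6L)=40/3 = ((-20)·(12/5)²/(2·6)+(40/3))/10000 = 7/18750 rad
Load 2 — triangular load w₀=2 kN/m (0→w₀ over full span):
  θ_2 = -w₀(7L⁴-30L²x²+15x⁴)/(360LEI) = -2·(7·6⁴-30·6²·(12/5)²+15·(12/5)⁴)/(360·6·10000) = -969/3125000 rad
Load 3 — point force P=19 kN at a=3 m (b=L-a=3):
  θ_3 = -Pb(L²-b²-3x²)/(6LEI)  [x≤a] = -19·3·(6²-3²-3·(12/5)²)/(6·6·10000) = -1539/1000000 rad
Load 4 — applied couple M₀=11 kN·m at a=9/2 m (b=L-a=3/2):
  θ_4 = (M₀x²/(2L)+C₁)/EI  [x≤a] with C₁=M₀(3b²-L²)/(6L)=-143/16 = (11·(12/5)²/(2·6)+(-143/16))/10000 = -1463/4000000 rad
Superposition: θ = Σ θ_i = -552449/300000000 rad ≈ -0.001841 rad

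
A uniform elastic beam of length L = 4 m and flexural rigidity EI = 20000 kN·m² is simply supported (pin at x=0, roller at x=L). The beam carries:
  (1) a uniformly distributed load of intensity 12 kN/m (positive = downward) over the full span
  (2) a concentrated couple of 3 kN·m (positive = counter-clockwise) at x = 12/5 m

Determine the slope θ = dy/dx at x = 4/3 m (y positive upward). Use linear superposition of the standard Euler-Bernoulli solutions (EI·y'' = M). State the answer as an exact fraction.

Load 1 — uniform load w=12 kN/m over full span:
  θ_1 = -w(L³-6Lx²+4x³)/(24EI) = -12·(4³-6·4·(4/3)²+4·(4/3)³)/(24·20000) = -13/16875 rad
Load 2 — applied couple M₀=3 kN·m at a=12/5 m (b=L-a=8/5):
  θ_2 = (M₀x²/(2L)+C₁)/EI  [x≤a] with C₁=M₀(3b²-L²)/(6L)=-26/25 = (3·(4/3)²/(2·4)+(-26/25))/20000 = -7/375000 rad
Superposition: θ = Σ θ_i = -2663/3375000 rad ≈ -0.000789 rad

θ(4/3) = -2663/3375000 rad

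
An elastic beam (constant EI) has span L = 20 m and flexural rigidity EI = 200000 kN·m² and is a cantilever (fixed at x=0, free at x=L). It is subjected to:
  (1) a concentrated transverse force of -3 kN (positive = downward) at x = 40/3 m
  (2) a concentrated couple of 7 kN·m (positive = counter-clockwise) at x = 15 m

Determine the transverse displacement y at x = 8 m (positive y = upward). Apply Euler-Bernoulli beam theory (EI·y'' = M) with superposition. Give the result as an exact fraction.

y(8) = 39/6250 m

Load 1 — point force P=-3 kN at a=40/3 m (b=L-a=20/3):
  y_1 = -Px²(3a-x)/(6EI)  [x≤a] = -(-3)·8²·(3·(40/3)-8)/(6·200000) = 16/3125 m
Load 2 — applied couple M₀=7 kN·m at a=15 m (b=L-a=5):
  y_2 = M₀x²/(2EI)  [x≤a] = 7·8²/(2·200000) = 7/6250 m
Superposition: y = Σ y_i = 39/6250 m ≈ 0.006240 m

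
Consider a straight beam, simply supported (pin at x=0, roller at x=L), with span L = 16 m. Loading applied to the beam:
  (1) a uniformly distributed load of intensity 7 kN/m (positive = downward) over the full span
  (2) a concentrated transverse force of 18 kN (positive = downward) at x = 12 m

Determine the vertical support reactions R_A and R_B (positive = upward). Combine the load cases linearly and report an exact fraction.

R_A = 121/2 kN, R_B = 139/2 kN

Load 1 — uniform load w=7 kN/m over full span:
  R_A = wL/2 = 7·16/2 = 56 kN
  R_B = wL/2 = 7·16/2 = 56 kN
Load 2 — point force P=18 kN at a=12 m (b=L-a=4):
  R_A = Pb/L = 18·4/16 = 9/2 kN
  R_B = Pa/L = 18·12/16 = 27/2 kN
Superposition: R_A = 121/2 kN, R_B = 139/2 kN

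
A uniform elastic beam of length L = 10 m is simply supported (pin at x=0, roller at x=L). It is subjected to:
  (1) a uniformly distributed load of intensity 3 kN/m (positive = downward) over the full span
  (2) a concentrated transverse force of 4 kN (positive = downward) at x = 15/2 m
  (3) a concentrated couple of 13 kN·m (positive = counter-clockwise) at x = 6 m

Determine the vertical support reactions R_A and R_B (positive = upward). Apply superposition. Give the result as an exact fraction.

R_A = 173/10 kN, R_B = 167/10 kN

Load 1 — uniform load w=3 kN/m over full span:
  R_A = wL/2 = 3·10/2 = 15 kN
  R_B = wL/2 = 3·10/2 = 15 kN
Load 2 — point force P=4 kN at a=15/2 m (b=L-a=5/2):
  R_A = Pb/L = 4·(5/2)/10 = 1 kN
  R_B = Pa/L = 4·(15/2)/10 = 3 kN
Load 3 — applied couple M₀=13 kN·m at a=6 m (b=L-a=4):
  R_A = M₀/L = 13/10 kN
  R_B = -M₀/L = -13/10 kN
Superposition: R_A = 173/10 kN, R_B = 167/10 kN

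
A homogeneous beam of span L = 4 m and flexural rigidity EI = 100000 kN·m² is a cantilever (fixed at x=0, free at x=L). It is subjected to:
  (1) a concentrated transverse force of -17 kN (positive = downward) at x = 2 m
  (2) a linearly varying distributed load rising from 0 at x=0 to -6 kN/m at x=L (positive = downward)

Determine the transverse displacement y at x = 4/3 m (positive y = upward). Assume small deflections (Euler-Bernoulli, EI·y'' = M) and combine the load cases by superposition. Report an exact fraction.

Load 1 — point force P=-17 kN at a=2 m (b=L-a=2):
  y_1 = -Px²(3a-x)/(6EI)  [x≤a] = -(-17)·(4/3)²·(3·2-(4/3))/(6·100000) = 119/506250 m
Load 2 — triangular load w₀=-6 kN/m (0→w₀ over full span):
  y_2 = (w₀Lx³/12-w₀L²x²/6-w₀x⁵/(120L))/EI = ((-6)·4·(4/3)³/12-(-6)·4²·(4/3)²/6-(-6)·(4/3)⁵/(120·4))/100000 = 902/3796875 m
Superposition: y = Σ y_i = 3589/7593750 m ≈ 0.000473 m

y(4/3) = 3589/7593750 m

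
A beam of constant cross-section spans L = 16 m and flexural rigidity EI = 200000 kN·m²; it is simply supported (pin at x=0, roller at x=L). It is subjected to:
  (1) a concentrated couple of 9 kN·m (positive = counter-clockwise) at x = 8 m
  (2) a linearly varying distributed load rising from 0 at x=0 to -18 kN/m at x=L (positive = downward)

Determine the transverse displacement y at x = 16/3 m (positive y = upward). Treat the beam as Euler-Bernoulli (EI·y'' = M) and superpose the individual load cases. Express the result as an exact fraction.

Load 1 — applied couple M₀=9 kN·m at a=8 m (b=L-a=8):
  y_1 = (M₀x³/(6L)+C₁x)/EI  [x≤a] with C₁=M₀(3b²-L²)/(6L)=-6 = (9·(16/3)³/(6·16)+(-6)·(16/3))/200000 = -1/11250 m
Load 2 — triangular load w₀=-18 kN/m (0→w₀ over full span):
  y_2 = -w₀x(7L⁴-10L²x²+3x⁴)/(360LEI) = -(-18)·(16/3)·(7·16⁴-10·16²·(16/3)²+3·(16/3)⁴)/(360·16·200000) = 8192/253125 m
Superposition: y = Σ y_i = 16339/506250 m ≈ 0.032275 m

y(16/3) = 16339/506250 m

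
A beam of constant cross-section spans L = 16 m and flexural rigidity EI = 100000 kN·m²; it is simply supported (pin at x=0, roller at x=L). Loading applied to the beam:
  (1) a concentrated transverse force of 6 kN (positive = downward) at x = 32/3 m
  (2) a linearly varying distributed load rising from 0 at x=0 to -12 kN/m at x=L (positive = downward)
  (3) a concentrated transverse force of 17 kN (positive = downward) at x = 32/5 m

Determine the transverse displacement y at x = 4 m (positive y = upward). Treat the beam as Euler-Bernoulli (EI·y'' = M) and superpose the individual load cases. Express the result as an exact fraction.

y(4) = 232096/10546875 m

Load 1 — point force P=6 kN at a=32/3 m (b=L-a=16/3):
  y_1 = -Pbx(L²-b²-x²)/(6LEI)  [x≤a] = -6·(16/3)·4·(16²-(16/3)²-4²)/(6·16·100000) = -238/84375 m
Load 2 — triangular load w₀=-12 kN/m (0→w₀ over full span):
  y_2 = -w₀x(7L⁴-10L²x²+3x⁴)/(360LEI) = -(-12)·4·(7·16⁴-10·16²·4²+3·4⁴)/(360·16·100000) = 109/3125 m
Load 3 — point force P=17 kN at a=32/5 m (b=L-a=48/5):
  y_3 = -Pbx(L²-b²-x²)/(6LEI)  [x≤a] = -17·(48/5)·4·(16²-(48/5)²-4²)/(6·16·100000) = -3927/390625 m
Superposition: y = Σ y_i = 232096/10546875 m ≈ 0.022006 m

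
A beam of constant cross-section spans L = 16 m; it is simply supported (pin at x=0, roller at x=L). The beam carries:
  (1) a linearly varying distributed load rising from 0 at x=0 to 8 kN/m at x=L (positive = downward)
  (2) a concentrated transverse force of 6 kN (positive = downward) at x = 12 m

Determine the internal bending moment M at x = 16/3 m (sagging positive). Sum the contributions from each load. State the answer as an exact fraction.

M(16/3) = 8840/81 kN·m

Load 1 — triangular load w₀=8 kN/m (0→w₀ over full span):
  M_1 = w₀Lx/6 - w₀x³/(6L) = 8·16·(16/3)/6 - 8·(16/3)³/(6·16) = 8192/81 kN·m
Load 2 — point force P=6 kN at a=12 m (b=L-a=4):
  M_2 = Pbx/L  [x≤a] = 6·4·(16/3)/16 = 8 kN·m
Superposition: M = Σ M_i = 8840/81 kN·m ≈ 109.135802 kN·m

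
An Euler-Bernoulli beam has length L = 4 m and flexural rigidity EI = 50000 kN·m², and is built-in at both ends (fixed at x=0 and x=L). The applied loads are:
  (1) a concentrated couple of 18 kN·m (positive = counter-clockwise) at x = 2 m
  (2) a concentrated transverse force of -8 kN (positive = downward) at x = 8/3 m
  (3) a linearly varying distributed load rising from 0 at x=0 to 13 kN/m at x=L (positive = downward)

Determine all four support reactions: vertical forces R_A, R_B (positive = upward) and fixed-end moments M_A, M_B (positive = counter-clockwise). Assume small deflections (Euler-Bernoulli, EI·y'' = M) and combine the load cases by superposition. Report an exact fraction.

R_A = 6737/540 kN, M_A = 2447/270 kN·m, R_B = 2983/540 kN, M_B = -313/270 kN·m

Load 1 — applied couple M₀=18 kN·m at a=2 m (b=L-a=2):
  R_A = 6M₀ab/L³ = 6·18·2·2/4³ = 27/4 kN
  M_A = M₀b(2a-b)/L² = 18·2·(2·2-2)/4² = 9/2 kN·m
  R_B = -6M₀ab/L³ = -6·18·2·2/4³ = -27/4 kN
  M_B = M₀a(2b-a)/L² = 18·2·(2·2-2)/4² = 9/2 kN·m
Load 2 — point force P=-8 kN at a=8/3 m (b=L-a=4/3):
  R_A = Pb²(3a+b)/L³ = (-8)·(4/3)²·(3·(8/3)+(4/3))/4³ = -56/27 kN
  M_A = Pab²/L² = (-8)·(8/3)·(4/3)²/4² = -64/27 kN·m
  R_B = Pa²(a+3b)/L³ = (-8)·(8/3)²·((8/3)+3·(4/3))/4³ = -160/27 kN
  M_B = -Pa²b/L² = -(-8)·(8/3)²·(4/3)/4² = 128/27 kN·m
Load 3 — triangular load w₀=13 kN/m (0→w₀ over full span):
  R_A = 3w₀L/20 = 3·13·4/20 = 39/5 kN
  M_A = w₀L²/30 = 13·4²/30 = 104/15 kN·m
  R_B = 7w₀L/20 = 7·13·4/20 = 91/5 kN
  M_B = -w₀L²/20 = -13·4²/20 = -52/5 kN·m
Superposition: R_A = 6737/540 kN, M_A = 2447/270 kN·m, R_B = 2983/540 kN, M_B = -313/270 kN·m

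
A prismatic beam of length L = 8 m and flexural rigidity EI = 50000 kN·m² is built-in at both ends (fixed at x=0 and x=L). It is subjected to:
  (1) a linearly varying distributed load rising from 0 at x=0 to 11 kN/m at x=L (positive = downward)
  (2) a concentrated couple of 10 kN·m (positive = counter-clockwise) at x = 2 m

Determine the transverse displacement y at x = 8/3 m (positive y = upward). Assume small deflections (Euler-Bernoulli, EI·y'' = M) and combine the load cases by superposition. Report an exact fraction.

y(8/3) = -7831/11390625 m

Load 1 — triangular load w₀=11 kN/m (0→w₀ over full span):
  y_1 = -w₀x²(L-x)²(x+2L)/(120LEI) = -11·(8/3)²·(8-(8/3))²·((8/3)+2·8)/(120·8·50000) = -9856/11390625 m
Load 2 — applied couple M₀=10 kN·m at a=2 m (b=L-a=6):
  y_2 = (R_Ax³/6 - M_Ax²/2 - M₀(x-a)²/2)/EI  [x>a] with R_A=45/32, M_A=-15/8 = ((45/32)·(8/3)³/6 - (-15/8)·(8/3)²/2 - 10·((8/3)-2)²/2)/50000 = 1/5625 m
Superposition: y = Σ y_i = -7831/11390625 m ≈ -0.000687 m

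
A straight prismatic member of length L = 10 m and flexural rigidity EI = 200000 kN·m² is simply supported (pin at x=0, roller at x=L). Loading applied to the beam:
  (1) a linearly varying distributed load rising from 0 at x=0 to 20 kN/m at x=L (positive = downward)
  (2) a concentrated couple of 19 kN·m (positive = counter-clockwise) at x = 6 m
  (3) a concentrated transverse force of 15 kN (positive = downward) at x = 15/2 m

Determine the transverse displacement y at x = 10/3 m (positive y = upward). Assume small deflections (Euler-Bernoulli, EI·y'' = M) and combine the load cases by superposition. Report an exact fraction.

y(10/3) = -15311549/2332800000 m

Load 1 — triangular load w₀=20 kN/m (0→w₀ over full span):
  y_1 = -w₀x(7L⁴-10L²x²+3x⁴)/(360LEI) = -20·(10/3)·(7·10⁴-10·10²·(10/3)²+3·(10/3)⁴)/(360·10·200000) = -4/729 m
Load 2 — applied couple M₀=19 kN·m at a=6 m (b=L-a=4):
  y_2 = (M₀x³/(6L)+C₁x)/EI  [x≤a] with C₁=M₀(3b²-L²)/(6L)=-247/15 = (19·(10/3)³/(6·10)+(-247/15)·(10/3))/200000 = -437/2025000 m
Load 3 — point force P=15 kN at a=15/2 m (b=L-a=5/2):
  y_3 = -Pbx(L²-b²-x²)/(6LEI)  [x≤a] = -15·(5/2)·(10/3)·(10²-(5/2)²-(10/3)²)/(6·10·200000) = -119/138240 m
Superposition: y = Σ y_i = -15311549/2332800000 m ≈ -0.006564 m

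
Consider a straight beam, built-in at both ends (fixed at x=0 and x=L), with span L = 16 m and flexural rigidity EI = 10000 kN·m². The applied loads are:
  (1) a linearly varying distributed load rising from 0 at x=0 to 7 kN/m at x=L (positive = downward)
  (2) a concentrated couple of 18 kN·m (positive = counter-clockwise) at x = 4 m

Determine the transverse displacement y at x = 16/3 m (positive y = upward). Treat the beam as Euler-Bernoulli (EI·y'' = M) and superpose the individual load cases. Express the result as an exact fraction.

y(16/3) = -85772/2278125 m

Load 1 — triangular load w₀=7 kN/m (0→w₀ over full span):
  y_1 = -w₀x²(L-x)²(x+2L)/(120LEI) = -7·(16/3)²·(16-(16/3))²·((16/3)+2·16)/(120·16·10000) = -100352/2278125 m
Load 2 — applied couple M₀=18 kN·m at a=4 m (b=L-a=12):
  y_2 = (R_Ax³/6 - M_Ax²/2 - M₀(x-a)²/2)/EI  [x>a] with R_A=81/64, M_A=-27/8 = ((81/64)·(16/3)³/6 - (-27/8)·(16/3)²/2 - 18·((16/3)-4)²/2)/10000 = 4/625 m
Superposition: y = Σ y_i = -85772/2278125 m ≈ -0.037650 m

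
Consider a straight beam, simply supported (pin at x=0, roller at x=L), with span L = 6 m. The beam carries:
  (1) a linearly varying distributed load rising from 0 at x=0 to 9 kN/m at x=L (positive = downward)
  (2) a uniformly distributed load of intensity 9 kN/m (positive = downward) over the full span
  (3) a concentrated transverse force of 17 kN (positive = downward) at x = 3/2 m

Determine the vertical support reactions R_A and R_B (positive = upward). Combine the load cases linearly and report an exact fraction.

R_A = 195/4 kN, R_B = 197/4 kN

Load 1 — triangular load w₀=9 kN/m (0→w₀ over full span):
  R_A = w₀L/6 = 9·6/6 = 9 kN
  R_B = w₀L/3 = 9·6/3 = 18 kN
Load 2 — uniform load w=9 kN/m over full span:
  R_A = wL/2 = 9·6/2 = 27 kN
  R_B = wL/2 = 9·6/2 = 27 kN
Load 3 — point force P=17 kN at a=3/2 m (b=L-a=9/2):
  R_A = Pb/L = 17·(9/2)/6 = 51/4 kN
  R_B = Pa/L = 17·(3/2)/6 = 17/4 kN
Superposition: R_A = 195/4 kN, R_B = 197/4 kN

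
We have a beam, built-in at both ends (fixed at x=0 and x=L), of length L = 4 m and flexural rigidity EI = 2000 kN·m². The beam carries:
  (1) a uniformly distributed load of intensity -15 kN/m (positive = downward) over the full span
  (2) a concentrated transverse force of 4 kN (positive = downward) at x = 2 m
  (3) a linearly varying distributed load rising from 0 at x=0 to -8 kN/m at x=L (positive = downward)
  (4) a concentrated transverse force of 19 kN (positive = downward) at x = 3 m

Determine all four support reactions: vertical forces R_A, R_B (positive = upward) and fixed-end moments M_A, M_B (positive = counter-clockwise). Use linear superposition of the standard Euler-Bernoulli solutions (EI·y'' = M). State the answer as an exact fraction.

R_A = -4773/160 kN, M_A = -4489/240 kN·m, R_B = -3707/160 kN, M_B = 1097/80 kN·m

Load 1 — uniform load w=-15 kN/m over full span:
  R_A = wL/2 = (-15)·4/2 = -30 kN
  M_A = wL²/12 = (-15)·4²/12 = -20 kN·m
  R_B = wL/2 = (-15)·4/2 = -30 kN
  M_B = -wL²/12 = -(-15)·4²/12 = 20 kN·m
Load 2 — point force P=4 kN at a=2 m (b=L-a=2):
  R_A = Pb²(3a+b)/L³ = 4·2²·(3·2+2)/4³ = 2 kN
  M_A = Pab²/L² = 4·2·2²/4² = 2 kN·m
  R_B = Pa²(a+3b)/L³ = 4·2²·(2+3·2)/4³ = 2 kN
  M_B = -Pa²b/L² = -4·2²·2/4² = -2 kN·m
Load 3 — triangular load w₀=-8 kN/m (0→w₀ over full span):
  R_A = 3w₀L/20 = 3·(-8)·4/20 = -24/5 kN
  M_A = w₀L²/30 = (-8)·4²/30 = -64/15 kN·m
  R_B = 7w₀L/20 = 7·(-8)·4/20 = -56/5 kN
  M_B = -w₀L²/20 = -(-8)·4²/20 = 32/5 kN·m
Load 4 — point force P=19 kN at a=3 m (b=L-a=1):
  R_A = Pb²(3a+b)/L³ = 19·1²·(3·3+1)/4³ = 95/32 kN
  M_A = Pab²/L² = 19·3·1²/4² = 57/16 kN·m
  R_B = Pa²(a+3b)/L³ = 19·3²·(3+3·1)/4³ = 513/32 kN
  M_B = -Pa²b/L² = -19·3²·1/4² = -171/16 kN·m
Superposition: R_A = -4773/160 kN, M_A = -4489/240 kN·m, R_B = -3707/160 kN, M_B = 1097/80 kN·m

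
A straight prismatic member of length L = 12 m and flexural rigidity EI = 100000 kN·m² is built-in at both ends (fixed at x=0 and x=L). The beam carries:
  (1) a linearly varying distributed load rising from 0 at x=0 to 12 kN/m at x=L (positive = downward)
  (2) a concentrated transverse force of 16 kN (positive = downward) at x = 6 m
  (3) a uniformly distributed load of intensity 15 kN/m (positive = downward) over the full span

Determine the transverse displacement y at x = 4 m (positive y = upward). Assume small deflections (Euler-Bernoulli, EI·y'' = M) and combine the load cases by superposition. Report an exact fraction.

y(4) = -154/15625 m

Load 1 — triangular load w₀=12 kN/m (0→w₀ over full span):
  y_1 = -w₀x²(L-x)²(x+2L)/(120LEI) = -12·4²·(12-4)²·(4+2·12)/(120·12·100000) = -112/46875 m
Load 2 — point force P=16 kN at a=6 m (b=L-a=6):
  y_2 = -Pb²x²(3aL-(3a+b)x)/(6L³EI)  [x≤a] = -16·6²·4²·(3·6·12-(3·6+6)·4)/(6·12³·100000) = -2/1875 m
Load 3 — uniform load w=15 kN/m over full span:
  y_3 = -wx²(L-x)²/(24EI) = -15·4²·(12-4)²/(24·100000) = -4/625 m
Superposition: y = Σ y_i = -154/15625 m ≈ -0.009856 m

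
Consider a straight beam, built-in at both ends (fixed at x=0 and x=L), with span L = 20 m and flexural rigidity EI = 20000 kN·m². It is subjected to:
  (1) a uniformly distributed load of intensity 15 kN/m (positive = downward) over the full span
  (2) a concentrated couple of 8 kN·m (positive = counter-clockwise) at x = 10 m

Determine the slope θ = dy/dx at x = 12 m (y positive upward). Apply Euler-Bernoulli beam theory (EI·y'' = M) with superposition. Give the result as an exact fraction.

θ(12) = 151/6250 rad

Load 1 — uniform load w=15 kN/m over full span:
  θ_1 = -wx(L-x)(L-2x)/(12EI) = -15·12·(20-12)·(20-2·12)/(12·20000) = 3/125 rad
Load 2 — applied couple M₀=8 kN·m at a=10 m (b=L-a=10):
  θ_2 = (R_Ax²/2 - M_Ax - M₀(x-a))/EI  [x>a] with R_A=3/5, M_A=2 = ((3/5)·12²/2 - 2·12 - 8·(12-10))/20000 = 1/6250 rad
Superposition: θ = Σ θ_i = 151/6250 rad ≈ 0.024160 rad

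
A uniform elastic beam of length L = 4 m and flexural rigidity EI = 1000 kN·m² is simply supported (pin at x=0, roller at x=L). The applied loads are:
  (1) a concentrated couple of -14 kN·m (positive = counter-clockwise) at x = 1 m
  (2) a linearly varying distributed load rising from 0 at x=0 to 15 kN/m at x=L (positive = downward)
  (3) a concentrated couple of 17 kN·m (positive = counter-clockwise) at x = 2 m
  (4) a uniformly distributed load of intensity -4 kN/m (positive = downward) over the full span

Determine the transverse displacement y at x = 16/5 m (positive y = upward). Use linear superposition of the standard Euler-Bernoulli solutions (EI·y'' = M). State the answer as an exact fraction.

Load 1 — applied couple M₀=-14 kN·m at a=1 m (b=L-a=3):
  y_1 = (M₀x³/(6L)-M₀(x-a)²/2+C₁x)/EI  [x>a] with C₁=M₀(3b²-L²)/(6L)=-77/12 = ((-14)·(16/5)³/(6·4)-(-14)·((16/5)-1)²/2+(-77/12)·(16/5))/1000 = -721/125000 m
Load 2 — triangular load w₀=15 kN/m (0→w₀ over full span):
  y_2 = -w₀x(7L⁴-10L²x²+3x⁴)/(360LEI) = -15·(16/5)·(7·4⁴-10·4²·(16/5)²+3·(16/5)⁴)/(360·4·1000) = -6096/390625 m
Load 3 — applied couple M₀=17 kN·m at a=2 m (b=L-a=2):
  y_3 = (M₀x³/(6L)-M₀(x-a)²/2+C₁x)/EI  [x>a] with C₁=M₀(3b²-L²)/(6L)=-17/6 = (17·(16/5)³/(6·4)-17·((16/5)-2)²/2+(-17/6)·(16/5))/1000 = 119/62500 m
Load 4 — uniform load w=-4 kN/m over full span:
  y_4 = -wx(L³-2Lx²+x³)/(24EI) = -(-4)·(16/5)·(4³-2·4·(16/5)²+(16/5)³)/(24·1000) = 1856/234375 m
Superposition: y = Σ y_i = -108289/9375000 m ≈ -0.011551 m

y(16/5) = -108289/9375000 m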